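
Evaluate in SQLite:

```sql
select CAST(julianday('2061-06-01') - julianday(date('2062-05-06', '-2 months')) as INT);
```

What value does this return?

Adding -2 months to 2062-05-06 gives 2062-03-06.
29 days remain in June 2061 after the 1st (30 − 1).
Full months from July 2061 through February 2062 contribute their day counts.
Then 6 days into March 2062.
Total: 29 + 31 + 31 + 30 + 31 + 30 + 31 + 31 + 28 + 6 = 278.
The subtraction is earlier − later, so the result is −278 → -278.

-278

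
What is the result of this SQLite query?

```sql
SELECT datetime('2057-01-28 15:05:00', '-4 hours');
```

-4 hours from 2057-01-28 15:05:00 is 2057-01-28 11:05:00.

2057-01-28 11:05:00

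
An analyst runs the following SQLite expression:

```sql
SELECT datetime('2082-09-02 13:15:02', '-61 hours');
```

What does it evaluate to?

-61 hours from 2082-09-02 13:15:02 is 2082-08-31 00:15:02 (crosses midnight).

2082-08-31 00:15:02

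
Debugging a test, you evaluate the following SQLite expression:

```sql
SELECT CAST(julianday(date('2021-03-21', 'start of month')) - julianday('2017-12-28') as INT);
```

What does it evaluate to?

1159

`start of month` rewinds 2021-03-21 to 2021-03-01.
3 days remain in December 2017 after the 28th (31 − 28).
Full months from January 2018 through February 2021 contribute their day counts.
Then 1 day into March 2021.
Total: 3 + 31 + 28 + 31 + 30 + 31 + 30 + 31 + 31 + 30 + 31 + 30 + 31 + 31 + 28 + 31 + 30 + 31 + 30 + 31 + 31 + 30 + 31 + 30 + 31 + 31 + 29 + 31 + 30 + 31 + 30 + 31 + 31 + 30 + 31 + 30 + 31 + 31 + 28 + 1 = 1159.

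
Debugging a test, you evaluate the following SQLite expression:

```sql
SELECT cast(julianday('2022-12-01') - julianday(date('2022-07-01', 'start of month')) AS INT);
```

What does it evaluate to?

`start of month` rewinds 2022-07-01 to 2022-07-01.
30 days remain in July 2022 after the 1st (31 − 1).
August 2022: 31 days.
September 2022: 30 days.
October 2022: 31 days.
November 2022: 30 days.
Then 1 day into December 2022.
Total: 30 + 31 + 30 + 31 + 30 + 1 = 153.

153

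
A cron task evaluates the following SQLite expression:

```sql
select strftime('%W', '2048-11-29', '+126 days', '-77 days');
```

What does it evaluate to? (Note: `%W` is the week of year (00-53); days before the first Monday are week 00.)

02

First apply '+126 days', '-77 days': 2048-11-29 → 2049-01-17.
2049-01-17 is a Sunday. SQLite's %W counts Mondays since the year started; the result is 02.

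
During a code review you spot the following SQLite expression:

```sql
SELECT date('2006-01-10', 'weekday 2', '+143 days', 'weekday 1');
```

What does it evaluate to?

`weekday 2` advances to the next Tuesday; 2006-01-10 is already a Tuesday, so it stays at 2006-01-10.
Applying '+143 days' to 2006-01-10: counting 143 days forward gives 2006-06-02.
`weekday 1` advances to the next Monday; 2006-06-02 is a Friday, so it moves forward to 2006-06-05.

2006-06-05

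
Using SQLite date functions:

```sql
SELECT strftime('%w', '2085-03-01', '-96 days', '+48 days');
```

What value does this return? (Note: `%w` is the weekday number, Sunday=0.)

First apply '-96 days', '+48 days': 2085-03-01 → 2085-01-12.
2085-01-12 is a Friday; with Sunday=0 that is 5.

5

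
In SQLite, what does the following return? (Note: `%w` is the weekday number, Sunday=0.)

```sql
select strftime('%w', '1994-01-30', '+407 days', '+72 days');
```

First apply '+407 days', '+72 days': 1994-01-30 → 1995-05-24.
1995-05-24 is a Wednesday; with Sunday=0 that is 3.

3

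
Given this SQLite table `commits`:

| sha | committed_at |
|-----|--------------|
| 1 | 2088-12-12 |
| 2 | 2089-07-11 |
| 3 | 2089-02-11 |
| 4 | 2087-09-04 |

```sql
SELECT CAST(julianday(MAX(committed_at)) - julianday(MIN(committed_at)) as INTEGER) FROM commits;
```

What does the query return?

MIN = 2087-09-04, MAX = 2089-07-11.
26 days remain in September 2087 after the 4th (30 − 4).
Full months from October 2087 through June 2089 contribute their day counts.
Then 11 days into July 2089.
Total: 26 + 31 + 30 + 31 + 31 + 29 + 31 + 30 + 31 + 30 + 31 + 31 + 30 + 31 + 30 + 31 + 31 + 28 + 31 + 30 + 31 + 30 + 11 = 676.

676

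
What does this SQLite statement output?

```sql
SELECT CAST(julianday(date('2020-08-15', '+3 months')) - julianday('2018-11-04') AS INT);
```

742

Adding +3 months to 2020-08-15 gives 2020-11-15.
26 days remain in November 2018 after the 4th (30 − 4).
Full months from December 2018 through October 2020 contribute their day counts.
Then 15 days into November 2020.
Total: 26 + 31 + 31 + 28 + 31 + 30 + 31 + 30 + 31 + 31 + 30 + 31 + 30 + 31 + 31 + 29 + 31 + 30 + 31 + 30 + 31 + 31 + 30 + 31 + 15 = 742.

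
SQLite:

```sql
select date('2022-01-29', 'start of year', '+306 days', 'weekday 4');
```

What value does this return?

`start of year` rewinds 2022-01-29 to 2022-01-01.
Applying '+306 days' to 2022-01-01: counting 306 days forward gives 2022-11-03.
`weekday 4` advances to the next Thursday; 2022-11-03 is already a Thursday, so it stays at 2022-11-03.

2022-11-03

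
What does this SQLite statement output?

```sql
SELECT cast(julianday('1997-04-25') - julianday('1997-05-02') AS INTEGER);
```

-7

5 days remain in April 1997 after the 25th (30 − 25).
Then 2 days into May 1997.
Total: 5 + 2 = 7.
The subtraction is earlier − later, so the result is −7 → -7.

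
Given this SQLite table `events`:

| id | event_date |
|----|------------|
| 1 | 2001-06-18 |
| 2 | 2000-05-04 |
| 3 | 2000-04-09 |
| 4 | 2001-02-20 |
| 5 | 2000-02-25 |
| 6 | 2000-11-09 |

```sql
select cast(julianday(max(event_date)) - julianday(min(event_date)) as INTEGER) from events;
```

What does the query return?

MIN = 2000-02-25, MAX = 2001-06-18.
4 days remain in February 2000 after the 25th (29 − 25).
Full months from March 2000 through May 2001 contribute their day counts.
Then 18 days into June 2001.
Total: 4 + 31 + 30 + 31 + 30 + 31 + 31 + 30 + 31 + 30 + 31 + 31 + 28 + 31 + 30 + 31 + 18 = 479.

479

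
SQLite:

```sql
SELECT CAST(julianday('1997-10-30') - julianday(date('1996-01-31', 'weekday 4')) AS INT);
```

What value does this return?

`weekday 4` advances to the next Thursday; 1996-01-31 is a Wednesday, so it moves forward to 1996-02-01.
28 days remain in February 1996 after the 1st (29 − 1).
Full months from March 1996 through September 1997 contribute their day counts.
Then 30 days into October 1997.
Total: 28 + 31 + 30 + 31 + 30 + 31 + 31 + 30 + 31 + 30 + 31 + 31 + 28 + 31 + 30 + 31 + 30 + 31 + 31 + 30 + 30 = 637.

637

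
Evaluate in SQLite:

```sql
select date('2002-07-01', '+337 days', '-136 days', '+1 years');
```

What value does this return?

2004-01-18

Applying '+337 days' to 2002-07-01: counting 337 days forward gives 2003-06-03.
Applying '-136 days' to 2003-06-03: counting 136 days back gives 2003-01-18.
Adding +1 year to 2003-01-18 gives 2004-01-18.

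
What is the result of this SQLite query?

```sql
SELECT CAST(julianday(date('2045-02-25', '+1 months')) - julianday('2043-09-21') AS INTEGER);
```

551

Adding +1 month to 2045-02-25 gives 2045-03-25.
9 days remain in September 2043 after the 21st (30 − 21).
Full months from October 2043 through February 2045 contribute their day counts.
Then 25 days into March 2045.
Total: 9 + 31 + 30 + 31 + 31 + 29 + 31 + 30 + 31 + 30 + 31 + 31 + 30 + 31 + 30 + 31 + 31 + 28 + 25 = 551.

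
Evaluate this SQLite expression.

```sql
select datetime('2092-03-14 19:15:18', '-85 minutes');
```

2092-03-14 17:50:18

85 minutes = 1h 25m; -85 minutes from 2092-03-14 19:15:18 is 2092-03-14 17:50:18.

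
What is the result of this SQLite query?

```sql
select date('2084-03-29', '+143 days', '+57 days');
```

2084-10-15

Applying '+143 days' to 2084-03-29: counting 143 days forward gives 2084-08-19.
Applying '+57 days' to 2084-08-19: counting 57 days forward gives 2084-10-15.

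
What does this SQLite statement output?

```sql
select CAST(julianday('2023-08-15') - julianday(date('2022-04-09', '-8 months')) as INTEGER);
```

Adding -8 months to 2022-04-09 gives 2021-08-09.
22 days remain in August 2021 after the 9th (31 − 9).
Full months from September 2021 through July 2023 contribute their day counts.
Then 15 days into August 2023.
Total: 22 + 30 + 31 + 30 + 31 + 31 + 28 + 31 + 30 + 31 + 30 + 31 + 31 + 30 + 31 + 30 + 31 + 31 + 28 + 31 + 30 + 31 + 30 + 31 + 15 = 736.

736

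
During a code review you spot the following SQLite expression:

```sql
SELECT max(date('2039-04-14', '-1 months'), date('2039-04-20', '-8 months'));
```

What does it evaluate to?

2039-03-14

date('2039-04-14', '-1 months') → 2039-03-14.
date('2039-04-20', '-8 months') → 2038-08-20.
Later of the two is 2039-03-14.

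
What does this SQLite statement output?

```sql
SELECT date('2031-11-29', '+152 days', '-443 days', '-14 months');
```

Applying '+152 days' to 2031-11-29: counting 152 days forward gives 2032-04-29.
Applying '-443 days' to 2032-04-29: counting 443 days back gives 2031-02-11.
Adding -14 months to 2031-02-11 gives 2029-12-11.

2029-12-11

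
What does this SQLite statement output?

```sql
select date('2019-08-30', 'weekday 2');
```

2019-09-03

`weekday 2` advances to the next Tuesday; 2019-08-30 is a Friday, so it moves forward to 2019-09-03.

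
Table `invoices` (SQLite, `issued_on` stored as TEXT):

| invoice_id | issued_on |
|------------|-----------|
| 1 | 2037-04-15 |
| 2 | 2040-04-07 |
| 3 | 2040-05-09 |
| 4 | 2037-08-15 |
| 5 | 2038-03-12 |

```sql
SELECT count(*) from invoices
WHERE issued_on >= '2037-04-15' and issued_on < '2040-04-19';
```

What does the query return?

Rows in [2037-04-15, 2040-04-19): 2037-04-15, 2040-04-07, 2037-08-15, 2038-03-12 → 4 rows.

4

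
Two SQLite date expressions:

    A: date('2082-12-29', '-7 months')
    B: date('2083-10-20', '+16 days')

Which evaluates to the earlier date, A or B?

A = 2082-05-29.
B = 2083-11-05.
A is earlier.

A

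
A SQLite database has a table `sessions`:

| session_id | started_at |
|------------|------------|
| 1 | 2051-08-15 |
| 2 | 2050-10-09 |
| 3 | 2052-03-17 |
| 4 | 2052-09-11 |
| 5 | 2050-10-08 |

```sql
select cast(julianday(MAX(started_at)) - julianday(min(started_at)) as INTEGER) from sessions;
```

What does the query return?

704

MIN = 2050-10-08, MAX = 2052-09-11.
23 days remain in October 2050 after the 8th (31 − 8).
Full months from November 2050 through August 2052 contribute their day counts.
Then 11 days into September 2052.
Total: 23 + 30 + 31 + 31 + 28 + 31 + 30 + 31 + 30 + 31 + 31 + 30 + 31 + 30 + 31 + 31 + 29 + 31 + 30 + 31 + 30 + 31 + 31 + 11 = 704.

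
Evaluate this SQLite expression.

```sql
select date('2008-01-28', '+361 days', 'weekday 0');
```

Applying '+361 days' to 2008-01-28: counting 361 days forward gives 2009-01-23.
`weekday 0` advances to the next Sunday; 2009-01-23 is a Friday, so it moves forward to 2009-01-25.

2009-01-25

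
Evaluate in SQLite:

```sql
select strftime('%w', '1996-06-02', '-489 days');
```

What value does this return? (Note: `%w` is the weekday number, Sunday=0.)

First apply '-489 days': 1996-06-02 → 1995-01-30.
1995-01-30 is a Monday; with Sunday=0 that is 1.

1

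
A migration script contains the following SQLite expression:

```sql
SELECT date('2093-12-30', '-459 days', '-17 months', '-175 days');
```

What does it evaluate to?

2090-11-03

Applying '-459 days' to 2093-12-30: counting 459 days back gives 2092-09-27.
Adding -17 months to 2092-09-27 gives 2091-04-27.
Applying '-175 days' to 2091-04-27: counting 175 days back gives 2090-11-03.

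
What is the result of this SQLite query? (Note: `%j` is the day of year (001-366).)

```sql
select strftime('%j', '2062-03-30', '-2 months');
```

First apply '-2 months': 2062-03-30 → 2062-01-30.
Day-of-year for 2062-01-30: days since 2062-01-01 inclusive = 30, zero-padded to 030.

030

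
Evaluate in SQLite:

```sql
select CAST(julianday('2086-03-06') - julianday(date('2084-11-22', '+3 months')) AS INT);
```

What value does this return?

Adding +3 months to 2084-11-22 gives 2085-02-22.
6 days remain in February 2085 after the 22nd (28 − 22).
Full months from March 2085 through February 2086 contribute their day counts.
Then 6 days into March 2086.
Total: 6 + 31 + 30 + 31 + 30 + 31 + 31 + 30 + 31 + 30 + 31 + 31 + 28 + 6 = 377.

377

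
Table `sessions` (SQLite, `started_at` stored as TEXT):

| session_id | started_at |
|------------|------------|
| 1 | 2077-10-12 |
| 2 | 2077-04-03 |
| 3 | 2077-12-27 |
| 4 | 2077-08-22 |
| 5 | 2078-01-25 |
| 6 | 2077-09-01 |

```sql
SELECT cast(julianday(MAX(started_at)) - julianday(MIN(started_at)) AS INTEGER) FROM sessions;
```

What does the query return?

MIN = 2077-04-03, MAX = 2078-01-25.
27 days remain in April 2077 after the 3rd (30 − 3).
Full months from May 2077 through December 2077 contribute their day counts.
Then 25 days into January 2078.
Total: 27 + 31 + 30 + 31 + 31 + 30 + 31 + 30 + 31 + 25 = 297.

297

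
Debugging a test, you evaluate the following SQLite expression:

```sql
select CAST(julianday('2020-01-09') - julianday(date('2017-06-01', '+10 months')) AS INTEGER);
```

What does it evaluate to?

648

Adding +10 months to 2017-06-01 gives 2018-04-01.
29 days remain in April 2018 after the 1st (30 − 1).
Full months from May 2018 through December 2019 contribute their day counts.
Then 9 days into January 2020.
Total: 29 + 31 + 30 + 31 + 31 + 30 + 31 + 30 + 31 + 31 + 28 + 31 + 30 + 31 + 30 + 31 + 31 + 30 + 31 + 30 + 31 + 9 = 648.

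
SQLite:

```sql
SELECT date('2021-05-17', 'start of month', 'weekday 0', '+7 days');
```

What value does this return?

`start of month` rewinds 2021-05-17 to 2021-05-01.
`weekday 0` advances to the next Sunday; 2021-05-01 is a Saturday, so it moves forward to 2021-05-02.
Advancing 7 more days within May lands on 2021-05-09.

2021-05-09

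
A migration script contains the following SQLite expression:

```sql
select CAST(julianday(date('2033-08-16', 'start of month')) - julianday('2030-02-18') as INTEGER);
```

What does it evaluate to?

1260

`start of month` rewinds 2033-08-16 to 2033-08-01.
10 days remain in February 2030 after the 18th (28 − 18).
Full months from March 2030 through July 2033 contribute their day counts.
Then 1 day into August 2033.
Total: 10 + 31 + 30 + 31 + 30 + 31 + 31 + 30 + 31 + 30 + 31 + 31 + 28 + 31 + 30 + 31 + 30 + 31 + 31 + 30 + 31 + 30 + 31 + 31 + 29 + 31 + 30 + 31 + 30 + 31 + 31 + 30 + 31 + 30 + 31 + 31 + 28 + 31 + 30 + 31 + 30 + 31 + 1 = 1260.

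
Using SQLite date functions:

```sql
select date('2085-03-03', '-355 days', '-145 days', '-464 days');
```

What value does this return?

Applying '-355 days' to 2085-03-03: counting 355 days back gives 2084-03-13.
Applying '-145 days' to 2084-03-13: counting 145 days back gives 2083-10-20.
Applying '-464 days' to 2083-10-20: counting 464 days back gives 2082-07-13.

2082-07-13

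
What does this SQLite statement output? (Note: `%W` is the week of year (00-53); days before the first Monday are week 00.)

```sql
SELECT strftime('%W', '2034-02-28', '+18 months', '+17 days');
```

37

First apply '+18 months', '+17 days': 2034-02-28 → 2035-09-14.
2035-09-14 is a Friday. SQLite's %W counts Mondays since the year started; the result is 37.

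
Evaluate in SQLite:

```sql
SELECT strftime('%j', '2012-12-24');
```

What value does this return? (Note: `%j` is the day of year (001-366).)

359

Day-of-year for 2012-12-24: days since 2012-01-01 inclusive = 359, zero-padded to 359.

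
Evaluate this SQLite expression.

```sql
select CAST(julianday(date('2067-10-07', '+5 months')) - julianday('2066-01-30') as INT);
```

Adding +5 months to 2067-10-07 gives 2068-03-07.
1 day remains in January 2066 after the 30th (31 − 30).
Full months from February 2066 through February 2068 contribute their day counts.
Then 7 days into March 2068.
Total: 1 + 28 + 31 + 30 + 31 + 30 + 31 + 31 + 30 + 31 + 30 + 31 + 31 + 28 + 31 + 30 + 31 + 30 + 31 + 31 + 30 + 31 + 30 + 31 + 31 + 29 + 7 = 767.

767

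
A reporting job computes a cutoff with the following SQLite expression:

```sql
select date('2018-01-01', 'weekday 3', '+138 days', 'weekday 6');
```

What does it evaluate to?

`weekday 3` advances to the next Wednesday; 2018-01-01 is a Monday, so it moves forward to 2018-01-03.
Applying '+138 days' to 2018-01-03: counting 138 days forward gives 2018-05-21.
`weekday 6` advances to the next Saturday; 2018-05-21 is a Monday, so it moves forward to 2018-05-26.

2018-05-26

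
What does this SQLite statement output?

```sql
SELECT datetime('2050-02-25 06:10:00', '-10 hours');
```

2050-02-24 20:10:00

-10 hours from 2050-02-25 06:10:00 is 2050-02-24 20:10:00 (crosses midnight).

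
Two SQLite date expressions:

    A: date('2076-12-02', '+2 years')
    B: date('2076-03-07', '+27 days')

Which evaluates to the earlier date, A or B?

A = 2078-12-02.
B = 2076-04-03.
B is earlier.

B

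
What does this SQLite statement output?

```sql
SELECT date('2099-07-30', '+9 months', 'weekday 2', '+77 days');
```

Adding +9 months to 2099-07-30 gives 2100-04-30.
`weekday 2` advances to the next Tuesday; 2100-04-30 is a Friday, so it moves forward to 2100-05-04.
Applying '+77 days' to 2100-05-04: counting 77 days forward gives 2100-07-20.

2100-07-20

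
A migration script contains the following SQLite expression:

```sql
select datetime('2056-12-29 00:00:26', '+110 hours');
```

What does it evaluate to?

+110 hours from 2056-12-29 00:00:26 is 2057-01-02 14:00:26 (crosses midnight).

2057-01-02 14:00:26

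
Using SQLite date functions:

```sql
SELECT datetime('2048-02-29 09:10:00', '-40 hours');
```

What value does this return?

-40 hours from 2048-02-29 09:10:00 is 2048-02-27 17:10:00 (crosses midnight).

2048-02-27 17:10:00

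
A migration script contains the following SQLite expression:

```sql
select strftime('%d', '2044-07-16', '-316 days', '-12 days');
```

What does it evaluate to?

23

First apply '-316 days', '-12 days': 2044-07-16 → 2043-08-23.
`%d` extracts the 2-digit day of month: 23.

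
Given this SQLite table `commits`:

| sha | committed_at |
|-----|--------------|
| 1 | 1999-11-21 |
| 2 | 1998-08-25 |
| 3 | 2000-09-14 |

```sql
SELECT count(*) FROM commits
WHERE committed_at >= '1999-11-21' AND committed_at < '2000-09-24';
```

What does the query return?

Rows in [1999-11-21, 2000-09-24): 1999-11-21, 2000-09-14 → 2 rows.

2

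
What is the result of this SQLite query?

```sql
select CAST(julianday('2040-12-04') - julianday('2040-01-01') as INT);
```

30 days remain in January 2040 after the 1st (31 − 1).
Full months from February 2040 through November 2040 contribute their day counts.
Then 4 days into December 2040.
Total: 30 + 29 + 31 + 30 + 31 + 30 + 31 + 31 + 30 + 31 + 30 + 4 = 338.

338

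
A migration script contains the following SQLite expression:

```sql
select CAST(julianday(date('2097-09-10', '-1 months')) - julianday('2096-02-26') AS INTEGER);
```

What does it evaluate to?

Adding -1 month to 2097-09-10 gives 2097-08-10.
3 days remain in February 2096 after the 26th (29 − 26).
Full months from March 2096 through July 2097 contribute their day counts.
Then 10 days into August 2097.
Total: 3 + 31 + 30 + 31 + 30 + 31 + 31 + 30 + 31 + 30 + 31 + 31 + 28 + 31 + 30 + 31 + 30 + 31 + 10 = 531.

531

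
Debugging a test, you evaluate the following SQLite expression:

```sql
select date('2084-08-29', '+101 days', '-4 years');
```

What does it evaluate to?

Applying '+101 days' to 2084-08-29: counting 101 days forward gives 2084-12-08.
Adding -4 years to 2084-12-08 gives 2080-12-08.

2080-12-08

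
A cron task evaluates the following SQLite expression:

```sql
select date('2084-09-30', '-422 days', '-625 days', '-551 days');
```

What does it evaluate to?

2080-05-16

Applying '-422 days' to 2084-09-30: counting 422 days back gives 2083-08-05.
Applying '-625 days' to 2083-08-05: counting 625 days back gives 2081-11-18.
Applying '-551 days' to 2081-11-18: counting 551 days back gives 2080-05-16.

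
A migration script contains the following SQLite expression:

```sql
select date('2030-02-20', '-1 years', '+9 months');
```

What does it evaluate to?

2029-11-20

Adding -1 year to 2030-02-20 gives 2029-02-20.
Adding +9 months to 2029-02-20 gives 2029-11-20.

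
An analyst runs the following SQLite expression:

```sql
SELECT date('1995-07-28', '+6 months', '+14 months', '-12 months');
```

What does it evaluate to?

1996-03-28

Adding +6 months to 1995-07-28 gives 1996-01-28.
Adding +14 months to 1996-01-28 gives 1997-03-28.
Adding -12 months to 1997-03-28 gives 1996-03-28.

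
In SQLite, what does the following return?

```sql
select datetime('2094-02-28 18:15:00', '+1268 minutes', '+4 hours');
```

1268 minutes = 21h 8m; +1268 minutes from 2094-02-28 18:15:00 is 2094-03-01 15:23:00 (crosses midnight).
+4 hours from 2094-03-01 15:23:00 is 2094-03-01 19:23:00.

2094-03-01 19:23:00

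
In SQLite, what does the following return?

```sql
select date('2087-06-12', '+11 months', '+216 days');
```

2088-12-14

Adding +11 months to 2087-06-12 gives 2088-05-12.
Applying '+216 days' to 2088-05-12: counting 216 days forward gives 2088-12-14.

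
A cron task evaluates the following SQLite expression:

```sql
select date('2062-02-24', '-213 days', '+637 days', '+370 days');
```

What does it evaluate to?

Applying '-213 days' to 2062-02-24: counting 213 days back gives 2061-07-26.
Applying '+637 days' to 2061-07-26: counting 637 days forward gives 2063-04-24.
Applying '+370 days' to 2063-04-24: counting 370 days forward gives 2064-04-28.

2064-04-28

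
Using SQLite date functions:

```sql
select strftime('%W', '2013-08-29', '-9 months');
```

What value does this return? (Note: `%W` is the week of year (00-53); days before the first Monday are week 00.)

48

First apply '-9 months': 2013-08-29 → 2012-11-29.
2012-11-29 is a Thursday. SQLite's %W counts Mondays since the year started; the result is 48.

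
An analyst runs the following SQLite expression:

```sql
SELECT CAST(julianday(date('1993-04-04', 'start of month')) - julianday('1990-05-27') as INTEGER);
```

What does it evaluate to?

1040

`start of month` rewinds 1993-04-04 to 1993-04-01.
4 days remain in May 1990 after the 27th (31 − 27).
Full months from June 1990 through March 1993 contribute their day counts.
Then 1 day into April 1993.
Total: 4 + 30 + 31 + 31 + 30 + 31 + 30 + 31 + 31 + 28 + 31 + 30 + 31 + 30 + 31 + 31 + 30 + 31 + 30 + 31 + 31 + 29 + 31 + 30 + 31 + 30 + 31 + 31 + 30 + 31 + 30 + 31 + 31 + 28 + 31 + 1 = 1040.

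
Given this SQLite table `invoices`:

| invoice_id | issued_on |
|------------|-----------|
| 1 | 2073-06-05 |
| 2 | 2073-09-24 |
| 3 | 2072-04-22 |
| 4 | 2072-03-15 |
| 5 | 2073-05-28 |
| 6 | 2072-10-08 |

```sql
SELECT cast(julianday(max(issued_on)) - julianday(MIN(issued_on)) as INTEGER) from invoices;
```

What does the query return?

MIN = 2072-03-15, MAX = 2073-09-24.
16 days remain in March 2072 after the 15th (31 − 15).
Full months from April 2072 through August 2073 contribute their day counts.
Then 24 days into September 2073.
Total: 16 + 30 + 31 + 30 + 31 + 31 + 30 + 31 + 30 + 31 + 31 + 28 + 31 + 30 + 31 + 30 + 31 + 31 + 24 = 558.

558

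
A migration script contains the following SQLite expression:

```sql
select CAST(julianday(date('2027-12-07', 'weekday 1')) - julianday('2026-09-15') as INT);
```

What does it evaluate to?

`weekday 1` advances to the next Monday; 2027-12-07 is a Tuesday, so it moves forward to 2027-12-13.
15 days remain in September 2026 after the 15th (30 − 15).
Full months from October 2026 through November 2027 contribute their day counts.
Then 13 days into December 2027.
Total: 15 + 31 + 30 + 31 + 31 + 28 + 31 + 30 + 31 + 30 + 31 + 31 + 30 + 31 + 30 + 13 = 454.

454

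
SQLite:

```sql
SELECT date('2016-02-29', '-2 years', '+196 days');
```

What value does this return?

Adding -2 years to 2016-02-29 targets 2014-02-29, but 2014 is not a leap year, so SQLite normalizes to 2014-03-01.
Applying '+196 days' to 2014-03-01: counting 196 days forward gives 2014-09-13.

2014-09-13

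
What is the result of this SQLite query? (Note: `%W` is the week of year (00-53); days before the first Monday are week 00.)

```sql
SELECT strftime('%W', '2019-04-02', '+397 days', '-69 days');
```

08

First apply '+397 days', '-69 days': 2019-04-02 → 2020-02-24.
2020-02-24 is a Monday. SQLite's %W counts Mondays since the year started; the result is 08.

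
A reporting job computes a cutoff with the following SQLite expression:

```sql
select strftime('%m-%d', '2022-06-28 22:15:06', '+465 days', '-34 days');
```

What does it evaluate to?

09-02

First apply '+465 days', '-34 days': 2022-06-28 22:15:06 → 2023-09-02 22:15:06.
`%m-%d` extracts the month-day: 09-02.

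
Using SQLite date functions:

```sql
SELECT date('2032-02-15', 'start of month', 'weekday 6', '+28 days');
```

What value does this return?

`start of month` rewinds 2032-02-15 to 2032-02-01.
`weekday 6` advances to the next Saturday; 2032-02-01 is a Sunday, so it moves forward to 2032-02-07.
February 2032 has 29 days; 22 remain after the 7th, so 23 days reach 2032-03-01.
Advancing 5 more days within March lands on 2032-03-06.

2032-03-06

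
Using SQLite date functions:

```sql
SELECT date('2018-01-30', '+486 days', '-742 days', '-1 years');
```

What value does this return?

Applying '+486 days' to 2018-01-30: counting 486 days forward gives 2019-05-31.
Applying '-742 days' to 2019-05-31: counting 742 days back gives 2017-05-19.
Adding -1 year to 2017-05-19 gives 2016-05-19.

2016-05-19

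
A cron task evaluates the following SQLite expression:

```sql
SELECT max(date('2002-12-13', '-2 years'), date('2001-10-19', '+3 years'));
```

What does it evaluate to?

date('2002-12-13', '-2 years') → 2000-12-13.
date('2001-10-19', '+3 years') → 2004-10-19.
Later of the two is 2004-10-19.

2004-10-19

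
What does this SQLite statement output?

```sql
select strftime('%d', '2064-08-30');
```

30

`%d` extracts the 2-digit day of month: 30.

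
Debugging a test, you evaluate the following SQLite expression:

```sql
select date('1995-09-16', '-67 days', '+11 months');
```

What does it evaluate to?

1996-06-11

Applying '-67 days' to 1995-09-16: counting 67 days back gives 1995-07-11.
Adding +11 months to 1995-07-11 gives 1996-06-11.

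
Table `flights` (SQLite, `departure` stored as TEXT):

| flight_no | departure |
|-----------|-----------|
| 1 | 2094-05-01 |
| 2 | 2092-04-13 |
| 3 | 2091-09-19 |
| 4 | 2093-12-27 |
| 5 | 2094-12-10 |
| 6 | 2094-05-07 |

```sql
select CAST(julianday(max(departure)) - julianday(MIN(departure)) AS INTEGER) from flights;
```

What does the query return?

MIN = 2091-09-19, MAX = 2094-12-10.
11 days remain in September 2091 after the 19th (30 − 19).
Full months from October 2091 through November 2094 contribute their day counts.
Then 10 days into December 2094.
Total: 11 + 31 + 30 + 31 + 31 + 29 + 31 + 30 + 31 + 30 + 31 + 31 + 30 + 31 + 30 + 31 + 31 + 28 + 31 + 30 + 31 + 30 + 31 + 31 + 30 + 31 + 30 + 31 + 31 + 28 + 31 + 30 + 31 + 30 + 31 + 31 + 30 + 31 + 30 + 10 = 1178.

1178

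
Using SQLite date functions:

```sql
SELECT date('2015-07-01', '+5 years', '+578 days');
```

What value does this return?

Adding +5 years to 2015-07-01 gives 2020-07-01.
Applying '+578 days' to 2020-07-01: counting 578 days forward gives 2022-01-30.

2022-01-30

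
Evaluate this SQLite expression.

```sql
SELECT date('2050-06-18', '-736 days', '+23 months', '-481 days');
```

2049-01-16

Applying '-736 days' to 2050-06-18: counting 736 days back gives 2048-06-12.
Adding +23 months to 2048-06-12 gives 2050-05-12.
Applying '-481 days' to 2050-05-12: counting 481 days back gives 2049-01-16.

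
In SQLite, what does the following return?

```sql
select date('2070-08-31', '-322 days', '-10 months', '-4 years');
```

Applying '-322 days' to 2070-08-31: counting 322 days back gives 2069-10-13.
Adding -10 months to 2069-10-13 gives 2068-12-13.
Adding -4 years to 2068-12-13 gives 2064-12-13.

2064-12-13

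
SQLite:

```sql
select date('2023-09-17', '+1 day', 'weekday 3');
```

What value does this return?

2023-09-20

Advancing 1 more day within September lands on 2023-09-18.
`weekday 3` advances to the next Wednesday; 2023-09-18 is a Monday, so it moves forward to 2023-09-20.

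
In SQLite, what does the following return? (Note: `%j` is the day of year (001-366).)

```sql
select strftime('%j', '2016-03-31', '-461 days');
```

First apply '-461 days': 2016-03-31 → 2014-12-26.
Day-of-year for 2014-12-26: days since 2014-01-01 inclusive = 360, zero-padded to 360.

360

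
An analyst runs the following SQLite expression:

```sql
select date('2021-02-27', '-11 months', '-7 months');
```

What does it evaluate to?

Adding -11 months to 2021-02-27 gives 2020-03-27.
Adding -7 months to 2020-03-27 gives 2019-08-27.

2019-08-27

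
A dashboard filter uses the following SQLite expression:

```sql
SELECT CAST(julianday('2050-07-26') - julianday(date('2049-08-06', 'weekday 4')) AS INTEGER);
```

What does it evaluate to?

348

`weekday 4` advances to the next Thursday; 2049-08-06 is a Friday, so it moves forward to 2049-08-12.
19 days remain in August 2049 after the 12th (31 − 12).
Full months from September 2049 through June 2050 contribute their day counts.
Then 26 days into July 2050.
Total: 19 + 30 + 31 + 30 + 31 + 31 + 28 + 31 + 30 + 31 + 30 + 26 = 348.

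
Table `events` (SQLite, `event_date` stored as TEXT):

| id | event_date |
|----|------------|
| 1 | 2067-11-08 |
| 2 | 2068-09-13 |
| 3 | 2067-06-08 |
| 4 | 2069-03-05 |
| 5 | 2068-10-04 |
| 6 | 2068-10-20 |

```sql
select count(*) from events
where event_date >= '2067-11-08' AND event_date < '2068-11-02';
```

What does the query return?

4

Rows in [2067-11-08, 2068-11-02): 2067-11-08, 2068-09-13, 2068-10-04, 2068-10-20 → 4 rows.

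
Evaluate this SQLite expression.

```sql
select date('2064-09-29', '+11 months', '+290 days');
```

Adding +11 months to 2064-09-29 gives 2065-08-29.
Applying '+290 days' to 2065-08-29: counting 290 days forward gives 2066-06-15.

2066-06-15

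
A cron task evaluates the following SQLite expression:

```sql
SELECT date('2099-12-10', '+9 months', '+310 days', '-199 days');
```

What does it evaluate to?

Adding +9 months to 2099-12-10 gives 2100-09-10.
Applying '+310 days' to 2100-09-10: counting 310 days forward gives 2101-07-17.
Applying '-199 days' to 2101-07-17: counting 199 days back gives 2100-12-30.

2100-12-30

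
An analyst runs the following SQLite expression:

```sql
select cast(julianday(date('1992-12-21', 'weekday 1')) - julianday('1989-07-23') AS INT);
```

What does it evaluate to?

`weekday 1` advances to the next Monday; 1992-12-21 is already a Monday, so it stays at 1992-12-21.
8 days remain in July 1989 after the 23rd (31 − 23).
Full months from August 1989 through November 1992 contribute their day counts.
Then 21 days into December 1992.
Total: 8 + 31 + 30 + 31 + 30 + 31 + 31 + 28 + 31 + 30 + 31 + 30 + 31 + 31 + 30 + 31 + 30 + 31 + 31 + 28 + 31 + 30 + 31 + 30 + 31 + 31 + 30 + 31 + 30 + 31 + 31 + 29 + 31 + 30 + 31 + 30 + 31 + 31 + 30 + 31 + 30 + 21 = 1247.

1247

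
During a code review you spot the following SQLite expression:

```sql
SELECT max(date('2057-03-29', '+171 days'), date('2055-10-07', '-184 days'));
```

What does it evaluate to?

2057-09-16

date('2057-03-29', '+171 days') → 2057-09-16.
date('2055-10-07', '-184 days') → 2055-04-06.
Later of the two is 2057-09-16.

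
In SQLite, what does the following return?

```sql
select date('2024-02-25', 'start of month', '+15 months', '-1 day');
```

2025-04-30

`start of month` rewinds 2024-02-25 to 2024-02-01.
Adding +15 months to 2024-02-01 gives 2025-05-01.
Going back 1 day from 2025-05-01 reaches 2025-04-30 (last day of April, 30 days).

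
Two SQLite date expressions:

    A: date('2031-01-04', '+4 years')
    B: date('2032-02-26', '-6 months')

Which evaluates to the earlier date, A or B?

A = 2035-01-04.
B = 2031-08-26.
B is earlier.

B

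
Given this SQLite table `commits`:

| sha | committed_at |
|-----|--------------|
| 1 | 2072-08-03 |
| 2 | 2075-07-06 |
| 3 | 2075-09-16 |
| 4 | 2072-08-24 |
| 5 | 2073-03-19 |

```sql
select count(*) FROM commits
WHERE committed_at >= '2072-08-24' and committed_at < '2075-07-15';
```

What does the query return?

3

Rows in [2072-08-24, 2075-07-15): 2075-07-06, 2072-08-24, 2073-03-19 → 3 rows.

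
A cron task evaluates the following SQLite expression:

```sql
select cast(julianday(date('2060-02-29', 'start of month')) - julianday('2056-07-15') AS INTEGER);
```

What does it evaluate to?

1296

`start of month` rewinds 2060-02-29 to 2060-02-01.
16 days remain in July 2056 after the 15th (31 − 15).
Full months from August 2056 through January 2060 contribute their day counts.
Then 1 day into February 2060.
Total: 16 + 31 + 30 + 31 + 30 + 31 + 31 + 28 + 31 + 30 + 31 + 30 + 31 + 31 + 30 + 31 + 30 + 31 + 31 + 28 + 31 + 30 + 31 + 30 + 31 + 31 + 30 + 31 + 30 + 31 + 31 + 28 + 31 + 30 + 31 + 30 + 31 + 31 + 30 + 31 + 30 + 31 + 31 + 1 = 1296.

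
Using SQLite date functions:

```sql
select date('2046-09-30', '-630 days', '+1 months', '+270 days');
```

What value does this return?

2045-11-05

Applying '-630 days' to 2046-09-30: counting 630 days back gives 2045-01-08.
Adding +1 month to 2045-01-08 gives 2045-02-08.
Applying '+270 days' to 2045-02-08: counting 270 days forward gives 2045-11-05.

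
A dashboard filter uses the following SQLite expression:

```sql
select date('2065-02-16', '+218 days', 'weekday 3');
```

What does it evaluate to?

Applying '+218 days' to 2065-02-16: counting 218 days forward gives 2065-09-22.
`weekday 3` advances to the next Wednesday; 2065-09-22 is a Tuesday, so it moves forward to 2065-09-23.

2065-09-23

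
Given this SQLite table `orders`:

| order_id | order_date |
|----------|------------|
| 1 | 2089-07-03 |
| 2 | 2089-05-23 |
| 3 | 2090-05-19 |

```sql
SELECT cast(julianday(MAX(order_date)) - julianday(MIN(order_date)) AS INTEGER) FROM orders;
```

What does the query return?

MIN = 2089-05-23, MAX = 2090-05-19.
8 days remain in May 2089 after the 23rd (31 − 23).
Full months from June 2089 through April 2090 contribute their day counts.
Then 19 days into May 2090.
Total: 8 + 30 + 31 + 31 + 30 + 31 + 30 + 31 + 31 + 28 + 31 + 30 + 19 = 361.

361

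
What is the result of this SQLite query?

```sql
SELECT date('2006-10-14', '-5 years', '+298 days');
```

Adding -5 years to 2006-10-14 gives 2001-10-14.
Applying '+298 days' to 2001-10-14: counting 298 days forward gives 2002-08-08.

2002-08-08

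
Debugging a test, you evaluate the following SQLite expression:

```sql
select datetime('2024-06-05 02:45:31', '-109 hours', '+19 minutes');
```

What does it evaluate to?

-109 hours from 2024-06-05 02:45:31 is 2024-05-31 13:45:31 (crosses midnight).
+19 minutes from 2024-05-31 13:45:31 is 2024-05-31 14:04:31.

2024-05-31 14:04:31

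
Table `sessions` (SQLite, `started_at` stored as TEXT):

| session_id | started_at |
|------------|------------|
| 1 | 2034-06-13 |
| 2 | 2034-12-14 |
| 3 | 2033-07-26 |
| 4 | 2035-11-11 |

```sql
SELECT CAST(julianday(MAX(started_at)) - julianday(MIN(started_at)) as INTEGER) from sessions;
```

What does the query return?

MIN = 2033-07-26, MAX = 2035-11-11.
5 days remain in July 2033 after the 26th (31 − 26).
Full months from August 2033 through October 2035 contribute their day counts.
Then 11 days into November 2035.
Total: 5 + 31 + 30 + 31 + 30 + 31 + 31 + 28 + 31 + 30 + 31 + 30 + 31 + 31 + 30 + 31 + 30 + 31 + 31 + 28 + 31 + 30 + 31 + 30 + 31 + 31 + 30 + 31 + 11 = 838.

838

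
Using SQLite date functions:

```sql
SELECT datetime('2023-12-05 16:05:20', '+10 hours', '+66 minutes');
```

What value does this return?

+10 hours from 2023-12-05 16:05:20 is 2023-12-06 02:05:20 (crosses midnight).
66 minutes = 1h 6m; +66 minutes from 2023-12-06 02:05:20 is 2023-12-06 03:11:20.

2023-12-06 03:11:20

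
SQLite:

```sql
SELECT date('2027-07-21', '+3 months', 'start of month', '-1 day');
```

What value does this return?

2027-09-30

Adding +3 months to 2027-07-21 gives 2027-10-21.
`start of month` rewinds 2027-10-21 to 2027-10-01.
Going back 1 day from 2027-10-01 reaches 2027-09-30 (last day of September, 30 days).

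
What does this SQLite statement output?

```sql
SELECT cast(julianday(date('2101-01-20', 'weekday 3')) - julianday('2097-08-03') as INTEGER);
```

1271

`weekday 3` advances to the next Wednesday; 2101-01-20 is a Thursday, so it moves forward to 2101-01-26.
28 days remain in August 2097 after the 3rd (31 − 3).
Full months from September 2097 through December 2100 contribute their day counts.
Then 26 days into January 2101.
Total: 28 + 30 + 31 + 30 + 31 + 31 + 28 + 31 + 30 + 31 + 30 + 31 + 31 + 30 + 31 + 30 + 31 + 31 + 28 + 31 + 30 + 31 + 30 + 31 + 31 + 30 + 31 + 30 + 31 + 31 + 28 + 31 + 30 + 31 + 30 + 31 + 31 + 30 + 31 + 30 + 31 + 26 = 1271.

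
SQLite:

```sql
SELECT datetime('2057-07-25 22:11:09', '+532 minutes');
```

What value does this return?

532 minutes = 8h 52m; +532 minutes from 2057-07-25 22:11:09 is 2057-07-26 07:03:09 (crosses midnight).

2057-07-26 07:03:09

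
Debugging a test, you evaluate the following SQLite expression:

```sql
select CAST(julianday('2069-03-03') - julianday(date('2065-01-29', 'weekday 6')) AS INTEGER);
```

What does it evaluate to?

`weekday 6` advances to the next Saturday; 2065-01-29 is a Thursday, so it moves forward to 2065-01-31.
0 days remain in January 2065 after the 31st (31 − 31).
Full months from February 2065 through February 2069 contribute their day counts.
Then 3 days into March 2069.
Total: 0 + 28 + 31 + 30 + 31 + 30 + 31 + 31 + 30 + 31 + 30 + 31 + 31 + 28 + 31 + 30 + 31 + 30 + 31 + 31 + 30 + 31 + 30 + 31 + 31 + 28 + 31 + 30 + 31 + 30 + 31 + 31 + 30 + 31 + 30 + 31 + 31 + 29 + 31 + 30 + 31 + 30 + 31 + 31 + 30 + 31 + 30 + 31 + 31 + 28 + 3 = 1492.

1492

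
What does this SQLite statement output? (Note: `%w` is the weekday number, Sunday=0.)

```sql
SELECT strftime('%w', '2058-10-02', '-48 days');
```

First apply '-48 days': 2058-10-02 → 2058-08-15.
2058-08-15 is a Thursday; with Sunday=0 that is 4.

4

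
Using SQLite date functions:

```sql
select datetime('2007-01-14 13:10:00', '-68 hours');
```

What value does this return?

2007-01-11 17:10:00

-68 hours from 2007-01-14 13:10:00 is 2007-01-11 17:10:00 (crosses midnight).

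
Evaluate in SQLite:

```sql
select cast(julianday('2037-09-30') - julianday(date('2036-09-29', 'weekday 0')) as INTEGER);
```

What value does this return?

`weekday 0` advances to the next Sunday; 2036-09-29 is a Monday, so it moves forward to 2036-10-05.
26 days remain in October 2036 after the 5th (31 − 5).
Full months from November 2036 through August 2037 contribute their day counts.
Then 30 days into September 2037.
Total: 26 + 30 + 31 + 31 + 28 + 31 + 30 + 31 + 30 + 31 + 31 + 30 = 360.

360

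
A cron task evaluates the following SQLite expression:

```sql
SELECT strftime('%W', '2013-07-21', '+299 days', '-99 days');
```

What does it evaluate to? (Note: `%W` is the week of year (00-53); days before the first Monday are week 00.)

First apply '+299 days', '-99 days': 2013-07-21 → 2014-02-06.
2014-02-06 is a Thursday. SQLite's %W counts Mondays since the year started; the result is 05.

05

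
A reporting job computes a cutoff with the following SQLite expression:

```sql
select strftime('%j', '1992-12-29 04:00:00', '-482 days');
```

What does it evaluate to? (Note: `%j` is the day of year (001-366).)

247

First apply '-482 days': 1992-12-29 04:00:00 → 1991-09-04 04:00:00.
Day-of-year for 1991-09-04: days since 1991-01-01 inclusive = 247, zero-padded to 247.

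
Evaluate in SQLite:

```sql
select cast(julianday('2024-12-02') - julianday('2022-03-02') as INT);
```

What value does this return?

1006

29 days remain in March 2022 after the 2nd (31 − 2).
Full months from April 2022 through November 2024 contribute their day counts.
Then 2 days into December 2024.
Total: 29 + 30 + 31 + 30 + 31 + 31 + 30 + 31 + 30 + 31 + 31 + 28 + 31 + 30 + 31 + 30 + 31 + 31 + 30 + 31 + 30 + 31 + 31 + 29 + 31 + 30 + 31 + 30 + 31 + 31 + 30 + 31 + 30 + 2 = 1006.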